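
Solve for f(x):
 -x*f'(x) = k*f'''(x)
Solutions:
 f(x) = C1 + Integral(C2*airyai(x*(-1/k)^(1/3)) + C3*airybi(x*(-1/k)^(1/3)), x)


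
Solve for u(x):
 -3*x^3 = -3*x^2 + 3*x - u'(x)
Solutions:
 u(x) = C1 + 3*x^4/4 - x^3 + 3*x^2/2


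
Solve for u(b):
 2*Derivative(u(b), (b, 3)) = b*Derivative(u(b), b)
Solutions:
 u(b) = C1 + Integral(C2*airyai(2^(2/3)*b/2) + C3*airybi(2^(2/3)*b/2), b)


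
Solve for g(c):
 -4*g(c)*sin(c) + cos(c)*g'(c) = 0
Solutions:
 g(c) = C1/cos(c)^4


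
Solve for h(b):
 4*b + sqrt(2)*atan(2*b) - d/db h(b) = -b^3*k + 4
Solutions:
 h(b) = C1 + b^4*k/4 + 2*b^2 - 4*b + sqrt(2)*(b*atan(2*b) - log(4*b^2 + 1)/4)


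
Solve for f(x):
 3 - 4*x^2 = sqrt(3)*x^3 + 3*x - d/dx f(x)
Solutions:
 f(x) = C1 + sqrt(3)*x^4/4 + 4*x^3/3 + 3*x^2/2 - 3*x


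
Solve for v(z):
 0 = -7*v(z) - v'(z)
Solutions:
 v(z) = C1*exp(-7*z)


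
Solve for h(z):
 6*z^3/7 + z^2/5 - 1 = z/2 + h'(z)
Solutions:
 h(z) = C1 + 3*z^4/14 + z^3/15 - z^2/4 - z


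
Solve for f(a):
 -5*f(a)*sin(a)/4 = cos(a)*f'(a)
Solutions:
 f(a) = C1*cos(a)^(5/4)


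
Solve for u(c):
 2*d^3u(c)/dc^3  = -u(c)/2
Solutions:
 u(c) = C3*exp(-2^(1/3)*c/2) + (C1*sin(2^(1/3)*sqrt(3)*c/4) + C2*cos(2^(1/3)*sqrt(3)*c/4))*exp(2^(1/3)*c/4)


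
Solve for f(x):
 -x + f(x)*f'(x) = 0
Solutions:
 f(x) = -sqrt(C1 + x^2)
 f(x) = sqrt(C1 + x^2)


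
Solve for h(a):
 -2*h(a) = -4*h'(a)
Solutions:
 h(a) = C1*exp(a/2)


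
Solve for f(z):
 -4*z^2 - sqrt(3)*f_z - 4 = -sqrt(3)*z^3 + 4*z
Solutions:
 f(z) = C1 + z^4/4 - 4*sqrt(3)*z^3/9 - 2*sqrt(3)*z^2/3 - 4*sqrt(3)*z/3


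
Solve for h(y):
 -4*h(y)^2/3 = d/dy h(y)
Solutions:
 h(y) = 3/(C1 + 4*y)


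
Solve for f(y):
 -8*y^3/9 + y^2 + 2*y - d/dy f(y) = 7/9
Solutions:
 f(y) = C1 - 2*y^4/9 + y^3/3 + y^2 - 7*y/9


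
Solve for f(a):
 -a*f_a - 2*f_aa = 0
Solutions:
 f(a) = C1 + C2*erf(a/2)


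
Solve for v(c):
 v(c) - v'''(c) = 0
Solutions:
 v(c) = C3*exp(c) + (C1*sin(sqrt(3)*c/2) + C2*cos(sqrt(3)*c/2))*exp(-c/2)


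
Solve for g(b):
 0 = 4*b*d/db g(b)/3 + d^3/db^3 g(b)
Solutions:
 g(b) = C1 + Integral(C2*airyai(-6^(2/3)*b/3) + C3*airybi(-6^(2/3)*b/3), b)


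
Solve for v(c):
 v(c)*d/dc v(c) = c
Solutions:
 v(c) = -sqrt(C1 + c^2)
 v(c) = sqrt(C1 + c^2)


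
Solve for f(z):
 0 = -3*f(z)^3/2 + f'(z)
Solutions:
 f(z) = -sqrt(-1/(C1 + 3*z))
 f(z) = sqrt(-1/(C1 + 3*z))


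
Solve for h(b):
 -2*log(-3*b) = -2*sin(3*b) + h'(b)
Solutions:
 h(b) = C1 - 2*b*log(-b) - 2*b*log(3) + 2*b - 2*cos(3*b)/3


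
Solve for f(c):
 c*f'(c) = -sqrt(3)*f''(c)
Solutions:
 f(c) = C1 + C2*erf(sqrt(2)*3^(3/4)*c/6)


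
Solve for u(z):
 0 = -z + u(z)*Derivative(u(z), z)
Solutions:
 u(z) = -sqrt(C1 + z^2)
 u(z) = sqrt(C1 + z^2)


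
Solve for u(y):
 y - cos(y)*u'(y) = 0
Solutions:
 u(y) = C1 + Integral(y/cos(y), y)


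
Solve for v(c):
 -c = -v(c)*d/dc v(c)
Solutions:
 v(c) = -sqrt(C1 + c^2)
 v(c) = sqrt(C1 + c^2)


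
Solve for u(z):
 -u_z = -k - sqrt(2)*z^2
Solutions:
 u(z) = C1 + k*z + sqrt(2)*z^3/3


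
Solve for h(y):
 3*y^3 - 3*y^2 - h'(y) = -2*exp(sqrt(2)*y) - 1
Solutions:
 h(y) = C1 + 3*y^4/4 - y^3 + y + sqrt(2)*exp(sqrt(2)*y)


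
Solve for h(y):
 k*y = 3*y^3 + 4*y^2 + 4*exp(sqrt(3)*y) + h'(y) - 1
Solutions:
 h(y) = C1 + k*y^2/2 - 3*y^4/4 - 4*y^3/3 + y - 4*sqrt(3)*exp(sqrt(3)*y)/3


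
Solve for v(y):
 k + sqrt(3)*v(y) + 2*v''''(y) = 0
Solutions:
 v(y) = -sqrt(3)*k/3 + (C1*sin(2^(1/4)*3^(1/8)*y/2) + C2*cos(2^(1/4)*3^(1/8)*y/2))*exp(-2^(1/4)*3^(1/8)*y/2) + (C3*sin(2^(1/4)*3^(1/8)*y/2) + C4*cos(2^(1/4)*3^(1/8)*y/2))*exp(2^(1/4)*3^(1/8)*y/2)


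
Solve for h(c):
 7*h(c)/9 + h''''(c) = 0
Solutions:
 h(c) = (C1*sin(sqrt(6)*7^(1/4)*c/6) + C2*cos(sqrt(6)*7^(1/4)*c/6))*exp(-sqrt(6)*7^(1/4)*c/6) + (C3*sin(sqrt(6)*7^(1/4)*c/6) + C4*cos(sqrt(6)*7^(1/4)*c/6))*exp(sqrt(6)*7^(1/4)*c/6)


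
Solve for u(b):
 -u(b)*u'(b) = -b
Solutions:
 u(b) = -sqrt(C1 + b^2)
 u(b) = sqrt(C1 + b^2)


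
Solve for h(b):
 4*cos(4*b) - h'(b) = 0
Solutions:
 h(b) = C1 + sin(4*b)


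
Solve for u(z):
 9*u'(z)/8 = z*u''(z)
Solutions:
 u(z) = C1 + C2*z^(17/8)


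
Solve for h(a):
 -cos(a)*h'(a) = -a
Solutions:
 h(a) = C1 + Integral(a/cos(a), a)


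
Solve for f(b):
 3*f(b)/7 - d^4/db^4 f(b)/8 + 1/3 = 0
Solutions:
 f(b) = C1*exp(-24^(1/4)*7^(3/4)*b/7) + C2*exp(24^(1/4)*7^(3/4)*b/7) + C3*sin(24^(1/4)*7^(3/4)*b/7) + C4*cos(24^(1/4)*7^(3/4)*b/7) - 7/9


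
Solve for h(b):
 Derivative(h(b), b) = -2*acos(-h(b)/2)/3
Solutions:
 Integral(1/acos(-_y/2), (_y, h(b))) = C1 - 2*b/3


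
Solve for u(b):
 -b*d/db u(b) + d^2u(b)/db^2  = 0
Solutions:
 u(b) = C1 + C2*erfi(sqrt(2)*b/2)


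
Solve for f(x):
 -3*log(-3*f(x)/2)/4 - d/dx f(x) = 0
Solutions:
 4*Integral(1/(log(-_y) - log(2) + log(3)), (_y, f(x)))/3 = C1 - x


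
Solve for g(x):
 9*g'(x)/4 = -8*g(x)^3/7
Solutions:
 g(x) = -3*sqrt(14)*sqrt(-1/(C1 - 32*x))/2
 g(x) = 3*sqrt(14)*sqrt(-1/(C1 - 32*x))/2


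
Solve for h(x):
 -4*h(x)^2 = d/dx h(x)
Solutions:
 h(x) = 1/(C1 + 4*x)


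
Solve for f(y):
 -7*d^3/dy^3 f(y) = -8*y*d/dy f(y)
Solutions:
 f(y) = C1 + Integral(C2*airyai(2*7^(2/3)*y/7) + C3*airybi(2*7^(2/3)*y/7), y)


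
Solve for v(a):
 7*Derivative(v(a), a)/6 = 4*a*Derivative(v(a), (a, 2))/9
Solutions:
 v(a) = C1 + C2*a^(29/8)


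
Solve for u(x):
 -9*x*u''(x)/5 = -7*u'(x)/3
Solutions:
 u(x) = C1 + C2*x^(62/27)


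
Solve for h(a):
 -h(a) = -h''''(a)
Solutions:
 h(a) = C1*exp(-a) + C2*exp(a) + C3*sin(a) + C4*cos(a)


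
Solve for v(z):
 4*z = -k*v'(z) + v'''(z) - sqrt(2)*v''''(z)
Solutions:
 v(z) = C1 + C2*exp(z*(sqrt(2)*(27*k + sqrt((27*k - 1)^2 - 1) - 1)^(1/3) - sqrt(6)*I*(27*k + sqrt((27*k - 1)^2 - 1) - 1)^(1/3) + 2*sqrt(2) - 8/((-sqrt(2) + sqrt(6)*I)*(27*k + sqrt((27*k - 1)^2 - 1) - 1)^(1/3)))/12) + C3*exp(z*(sqrt(2)*(27*k + sqrt((27*k - 1)^2 - 1) - 1)^(1/3) + sqrt(6)*I*(27*k + sqrt((27*k - 1)^2 - 1) - 1)^(1/3) + 2*sqrt(2) + 8/((sqrt(2) + sqrt(6)*I)*(27*k + sqrt((27*k - 1)^2 - 1) - 1)^(1/3)))/12) + C4*exp(sqrt(2)*z*(-(27*k + sqrt((27*k - 1)^2 - 1) - 1)^(1/3) + 1 - 1/(27*k + sqrt((27*k - 1)^2 - 1) - 1)^(1/3))/6) - 2*z^2/k


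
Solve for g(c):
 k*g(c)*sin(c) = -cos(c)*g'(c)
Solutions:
 g(c) = C1*exp(k*log(cos(c)))


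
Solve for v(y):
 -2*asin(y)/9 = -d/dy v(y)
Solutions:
 v(y) = C1 + 2*y*asin(y)/9 + 2*sqrt(1 - y^2)/9


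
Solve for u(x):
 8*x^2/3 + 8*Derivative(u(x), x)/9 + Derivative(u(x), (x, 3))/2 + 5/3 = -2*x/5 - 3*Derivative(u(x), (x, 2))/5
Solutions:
 u(x) = C1 - x^3 + 9*x^2/5 - 93*x/100 + (C2*sin(sqrt(319)*x/15) + C3*cos(sqrt(319)*x/15))*exp(-3*x/5)


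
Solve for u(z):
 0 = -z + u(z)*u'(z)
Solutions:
 u(z) = -sqrt(C1 + z^2)
 u(z) = sqrt(C1 + z^2)


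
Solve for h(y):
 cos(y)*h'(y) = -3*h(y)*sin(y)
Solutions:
 h(y) = C1*cos(y)^3


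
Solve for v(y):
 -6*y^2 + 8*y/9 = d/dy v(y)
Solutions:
 v(y) = C1 - 2*y^3 + 4*y^2/9


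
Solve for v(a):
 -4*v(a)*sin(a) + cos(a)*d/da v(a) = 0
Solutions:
 v(a) = C1/cos(a)^4


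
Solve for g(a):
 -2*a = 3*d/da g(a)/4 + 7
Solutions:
 g(a) = C1 - 4*a^2/3 - 28*a/3


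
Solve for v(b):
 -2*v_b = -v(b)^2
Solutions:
 v(b) = -2/(C1 + b)


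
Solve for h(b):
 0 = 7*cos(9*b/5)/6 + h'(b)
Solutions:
 h(b) = C1 - 35*sin(9*b/5)/54


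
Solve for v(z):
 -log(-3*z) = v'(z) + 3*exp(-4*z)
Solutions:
 v(z) = C1 - z*log(-z) + z*(1 - log(3)) + 3*exp(-4*z)/4


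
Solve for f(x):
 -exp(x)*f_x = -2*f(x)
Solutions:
 f(x) = C1*exp(-2*exp(-x))


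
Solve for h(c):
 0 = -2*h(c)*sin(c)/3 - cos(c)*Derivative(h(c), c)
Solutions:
 h(c) = C1*cos(c)^(2/3)


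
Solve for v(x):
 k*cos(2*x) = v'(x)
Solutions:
 v(x) = C1 + k*sin(2*x)/2


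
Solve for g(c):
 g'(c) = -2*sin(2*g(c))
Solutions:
 g(c) = pi - acos((-C1 - exp(8*c))/(C1 - exp(8*c)))/2
 g(c) = acos((-C1 - exp(8*c))/(C1 - exp(8*c)))/2


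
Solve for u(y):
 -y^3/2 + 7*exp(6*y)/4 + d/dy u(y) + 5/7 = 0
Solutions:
 u(y) = C1 + y^4/8 - 5*y/7 - 7*exp(6*y)/24


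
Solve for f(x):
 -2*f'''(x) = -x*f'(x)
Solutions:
 f(x) = C1 + Integral(C2*airyai(2^(2/3)*x/2) + C3*airybi(2^(2/3)*x/2), x)


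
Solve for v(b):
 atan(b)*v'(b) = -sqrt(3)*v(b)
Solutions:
 v(b) = C1*exp(-sqrt(3)*Integral(1/atan(b), b))


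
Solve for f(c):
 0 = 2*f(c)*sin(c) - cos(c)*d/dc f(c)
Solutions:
 f(c) = C1/cos(c)^2


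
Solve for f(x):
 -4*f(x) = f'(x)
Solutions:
 f(x) = C1*exp(-4*x)


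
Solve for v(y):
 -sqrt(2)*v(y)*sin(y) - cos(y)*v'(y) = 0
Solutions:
 v(y) = C1*cos(y)^(sqrt(2))


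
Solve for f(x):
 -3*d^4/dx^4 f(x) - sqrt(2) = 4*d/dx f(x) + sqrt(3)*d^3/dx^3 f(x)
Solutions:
 f(x) = C1 + C2*exp(x*(-2*sqrt(3) + (sqrt(3)/9 + 18 + sqrt(-3 + (sqrt(3) + 162)^2)/9)^(-1/3) + 3*(sqrt(3)/9 + 18 + sqrt(-3 + (sqrt(3) + 162)^2)/9)^(1/3))/18)*sin(sqrt(3)*x*(-3*(sqrt(3)/9 + 18 + sqrt(-4/27 + (2*sqrt(3)/9 + 36)^2)/2)^(1/3) + (sqrt(3)/9 + 18 + sqrt(-4/27 + (2*sqrt(3)/9 + 36)^2)/2)^(-1/3))/18) + C3*exp(x*(-2*sqrt(3) + (sqrt(3)/9 + 18 + sqrt(-3 + (sqrt(3) + 162)^2)/9)^(-1/3) + 3*(sqrt(3)/9 + 18 + sqrt(-3 + (sqrt(3) + 162)^2)/9)^(1/3))/18)*cos(sqrt(3)*x*(-3*(sqrt(3)/9 + 18 + sqrt(-4/27 + (2*sqrt(3)/9 + 36)^2)/2)^(1/3) + (sqrt(3)/9 + 18 + sqrt(-4/27 + (2*sqrt(3)/9 + 36)^2)/2)^(-1/3))/18) + C4*exp(-x*((sqrt(3)/9 + 18 + sqrt(-3 + (sqrt(3) + 162)^2)/9)^(-1/3) + sqrt(3) + 3*(sqrt(3)/9 + 18 + sqrt(-3 + (sqrt(3) + 162)^2)/9)^(1/3))/9) - sqrt(2)*x/4


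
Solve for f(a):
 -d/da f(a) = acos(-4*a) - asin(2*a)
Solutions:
 f(a) = C1 - a*acos(-4*a) + a*asin(2*a) - sqrt(1 - 16*a^2)/4 + sqrt(1 - 4*a^2)/2


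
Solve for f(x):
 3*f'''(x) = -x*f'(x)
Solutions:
 f(x) = C1 + Integral(C2*airyai(-3^(2/3)*x/3) + C3*airybi(-3^(2/3)*x/3), x)


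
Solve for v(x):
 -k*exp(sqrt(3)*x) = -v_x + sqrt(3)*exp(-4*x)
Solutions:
 v(x) = C1 + sqrt(3)*k*exp(sqrt(3)*x)/3 - sqrt(3)*exp(-4*x)/4


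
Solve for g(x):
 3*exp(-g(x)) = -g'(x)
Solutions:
 g(x) = log(C1 - 3*x)


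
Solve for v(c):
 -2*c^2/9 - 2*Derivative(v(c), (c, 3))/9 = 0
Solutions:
 v(c) = C1 + C2*c + C3*c^2 - c^5/60


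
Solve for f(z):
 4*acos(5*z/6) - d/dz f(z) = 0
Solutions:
 f(z) = C1 + 4*z*acos(5*z/6) - 4*sqrt(36 - 25*z^2)/5


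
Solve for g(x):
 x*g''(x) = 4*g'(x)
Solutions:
 g(x) = C1 + C2*x^5


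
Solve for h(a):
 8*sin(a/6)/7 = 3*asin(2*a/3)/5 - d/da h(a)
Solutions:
 h(a) = C1 + 3*a*asin(2*a/3)/5 + 3*sqrt(9 - 4*a^2)/10 + 48*cos(a/6)/7


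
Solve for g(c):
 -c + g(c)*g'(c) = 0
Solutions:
 g(c) = -sqrt(C1 + c^2)
 g(c) = sqrt(C1 + c^2)


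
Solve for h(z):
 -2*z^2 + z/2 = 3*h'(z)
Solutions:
 h(z) = C1 - 2*z^3/9 + z^2/12


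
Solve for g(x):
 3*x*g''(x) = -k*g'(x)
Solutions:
 g(x) = C1 + x^(1 - re(k)/3)*(C2*sin(log(x)*Abs(im(k))/3) + C3*cos(log(x)*im(k)/3))


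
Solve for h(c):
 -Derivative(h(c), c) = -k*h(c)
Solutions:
 h(c) = C1*exp(c*k)


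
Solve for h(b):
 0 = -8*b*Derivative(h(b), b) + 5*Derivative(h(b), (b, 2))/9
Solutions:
 h(b) = C1 + C2*erfi(6*sqrt(5)*b/5)


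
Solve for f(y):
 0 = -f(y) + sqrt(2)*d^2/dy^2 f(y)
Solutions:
 f(y) = C1*exp(-2^(3/4)*y/2) + C2*exp(2^(3/4)*y/2)


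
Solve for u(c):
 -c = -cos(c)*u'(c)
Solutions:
 u(c) = C1 + Integral(c/cos(c), c)


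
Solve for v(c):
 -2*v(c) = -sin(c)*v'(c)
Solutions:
 v(c) = C1*(cos(c) - 1)/(cos(c) + 1)


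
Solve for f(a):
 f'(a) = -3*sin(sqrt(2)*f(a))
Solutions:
 f(a) = sqrt(2)*(pi - acos((-exp(2*sqrt(2)*C1) - exp(6*sqrt(2)*a))/(exp(2*sqrt(2)*C1) - exp(6*sqrt(2)*a)))/2)
 f(a) = sqrt(2)*acos((-exp(2*sqrt(2)*C1) - exp(6*sqrt(2)*a))/(exp(2*sqrt(2)*C1) - exp(6*sqrt(2)*a)))/2


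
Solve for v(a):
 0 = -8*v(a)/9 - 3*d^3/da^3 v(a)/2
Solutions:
 v(a) = C3*exp(-2*2^(1/3)*a/3) + (C1*sin(2^(1/3)*sqrt(3)*a/3) + C2*cos(2^(1/3)*sqrt(3)*a/3))*exp(2^(1/3)*a/3)


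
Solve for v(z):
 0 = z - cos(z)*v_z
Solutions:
 v(z) = C1 + Integral(z/cos(z), z)


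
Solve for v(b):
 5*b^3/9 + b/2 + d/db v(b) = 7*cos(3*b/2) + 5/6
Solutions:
 v(b) = C1 - 5*b^4/36 - b^2/4 + 5*b/6 + 14*sin(3*b/2)/3


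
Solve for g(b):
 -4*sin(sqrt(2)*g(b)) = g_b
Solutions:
 g(b) = sqrt(2)*(pi - acos((-exp(2*sqrt(2)*C1) - exp(8*sqrt(2)*b))/(exp(2*sqrt(2)*C1) - exp(8*sqrt(2)*b)))/2)
 g(b) = sqrt(2)*acos((-exp(2*sqrt(2)*C1) - exp(8*sqrt(2)*b))/(exp(2*sqrt(2)*C1) - exp(8*sqrt(2)*b)))/2


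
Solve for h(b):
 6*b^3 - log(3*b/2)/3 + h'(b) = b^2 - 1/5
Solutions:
 h(b) = C1 - 3*b^4/2 + b^3/3 + b*log(b)/3 - 8*b/15 - b*log(2)/3 + b*log(3)/3


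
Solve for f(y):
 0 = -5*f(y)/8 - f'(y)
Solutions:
 f(y) = C1*exp(-5*y/8)


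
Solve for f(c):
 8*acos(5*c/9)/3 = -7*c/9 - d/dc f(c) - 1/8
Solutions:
 f(c) = C1 - 7*c^2/18 - 8*c*acos(5*c/9)/3 - c/8 + 8*sqrt(81 - 25*c^2)/15


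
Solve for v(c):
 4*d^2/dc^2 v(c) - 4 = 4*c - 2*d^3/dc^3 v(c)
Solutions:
 v(c) = C1 + C2*c + C3*exp(-2*c) + c^3/6 + c^2/4


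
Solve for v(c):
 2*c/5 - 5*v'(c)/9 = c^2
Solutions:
 v(c) = C1 - 3*c^3/5 + 9*c^2/25


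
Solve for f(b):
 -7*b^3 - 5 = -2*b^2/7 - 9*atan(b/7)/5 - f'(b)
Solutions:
 f(b) = C1 + 7*b^4/4 - 2*b^3/21 - 9*b*atan(b/7)/5 + 5*b + 63*log(b^2 + 49)/10


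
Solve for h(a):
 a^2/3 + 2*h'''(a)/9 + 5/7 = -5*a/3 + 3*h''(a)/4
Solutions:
 h(a) = C1 + C2*a + C3*exp(27*a/8) + a^4/27 + 302*a^3/729 + 38782*a^2/45927


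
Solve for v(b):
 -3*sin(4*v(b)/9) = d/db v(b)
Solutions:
 3*b + 9*log(cos(4*v(b)/9) - 1)/8 - 9*log(cos(4*v(b)/9) + 1)/8 = C1


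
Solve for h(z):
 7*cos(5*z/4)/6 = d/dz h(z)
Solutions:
 h(z) = C1 + 14*sin(5*z/4)/15


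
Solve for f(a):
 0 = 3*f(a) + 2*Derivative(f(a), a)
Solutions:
 f(a) = C1*exp(-3*a/2)


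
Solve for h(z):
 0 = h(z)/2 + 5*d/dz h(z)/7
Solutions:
 h(z) = C1*exp(-7*z/10)


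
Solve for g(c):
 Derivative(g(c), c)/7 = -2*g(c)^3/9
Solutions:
 g(c) = -3*sqrt(2)*sqrt(-1/(C1 - 14*c))/2
 g(c) = 3*sqrt(2)*sqrt(-1/(C1 - 14*c))/2


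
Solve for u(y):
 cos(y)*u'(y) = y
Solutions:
 u(y) = C1 + Integral(y/cos(y), y)


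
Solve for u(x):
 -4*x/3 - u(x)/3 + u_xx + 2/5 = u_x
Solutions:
 u(x) = C1*exp(x*(3 - sqrt(21))/6) + C2*exp(x*(3 + sqrt(21))/6) - 4*x + 66/5


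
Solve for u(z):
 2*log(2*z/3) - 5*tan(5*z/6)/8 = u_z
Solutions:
 u(z) = C1 + 2*z*log(z) - 2*z*log(3) - 2*z + 2*z*log(2) + 3*log(cos(5*z/6))/4


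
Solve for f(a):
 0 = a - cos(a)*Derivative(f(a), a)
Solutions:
 f(a) = C1 + Integral(a/cos(a), a)


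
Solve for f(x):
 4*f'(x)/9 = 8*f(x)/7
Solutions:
 f(x) = C1*exp(18*x/7)


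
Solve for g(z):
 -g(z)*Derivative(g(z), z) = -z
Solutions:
 g(z) = -sqrt(C1 + z^2)
 g(z) = sqrt(C1 + z^2)


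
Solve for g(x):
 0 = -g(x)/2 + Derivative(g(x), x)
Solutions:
 g(x) = C1*exp(x/2)


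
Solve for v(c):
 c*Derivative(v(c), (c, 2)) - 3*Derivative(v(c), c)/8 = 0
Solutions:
 v(c) = C1 + C2*c^(11/8)


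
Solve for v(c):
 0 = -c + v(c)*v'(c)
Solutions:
 v(c) = -sqrt(C1 + c^2)
 v(c) = sqrt(C1 + c^2)


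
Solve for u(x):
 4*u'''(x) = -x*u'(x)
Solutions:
 u(x) = C1 + Integral(C2*airyai(-2^(1/3)*x/2) + C3*airybi(-2^(1/3)*x/2), x)


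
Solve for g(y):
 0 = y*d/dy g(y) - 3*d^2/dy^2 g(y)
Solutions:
 g(y) = C1 + C2*erfi(sqrt(6)*y/6)


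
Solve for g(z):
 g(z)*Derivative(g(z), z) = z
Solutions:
 g(z) = -sqrt(C1 + z^2)
 g(z) = sqrt(C1 + z^2)


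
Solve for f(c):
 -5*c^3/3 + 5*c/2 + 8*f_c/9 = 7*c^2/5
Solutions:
 f(c) = C1 + 15*c^4/32 + 21*c^3/40 - 45*c^2/32


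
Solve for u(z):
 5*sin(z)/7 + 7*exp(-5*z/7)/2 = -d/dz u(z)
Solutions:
 u(z) = C1 + 5*cos(z)/7 + 49*exp(-5*z/7)/10


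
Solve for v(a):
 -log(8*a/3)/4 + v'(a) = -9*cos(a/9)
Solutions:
 v(a) = C1 + a*log(a)/4 - a*log(3) - a/4 + 3*a*log(6)/4 - 81*sin(a/9)


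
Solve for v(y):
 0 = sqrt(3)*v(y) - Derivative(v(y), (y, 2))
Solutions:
 v(y) = C1*exp(-3^(1/4)*y) + C2*exp(3^(1/4)*y)


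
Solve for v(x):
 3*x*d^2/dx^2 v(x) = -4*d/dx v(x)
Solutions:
 v(x) = C1 + C2/x^(1/3)


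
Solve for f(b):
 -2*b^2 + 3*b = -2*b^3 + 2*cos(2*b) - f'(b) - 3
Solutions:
 f(b) = C1 - b^4/2 + 2*b^3/3 - 3*b^2/2 - 3*b + sin(2*b)


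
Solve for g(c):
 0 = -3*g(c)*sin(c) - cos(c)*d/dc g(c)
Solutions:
 g(c) = C1*cos(c)^3


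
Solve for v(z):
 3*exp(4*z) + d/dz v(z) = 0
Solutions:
 v(z) = C1 - 3*exp(4*z)/4


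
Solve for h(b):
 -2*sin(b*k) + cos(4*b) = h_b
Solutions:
 h(b) = C1 + sin(4*b)/4 + 2*cos(b*k)/k


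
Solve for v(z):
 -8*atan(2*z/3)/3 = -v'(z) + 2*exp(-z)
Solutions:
 v(z) = C1 + 8*z*atan(2*z/3)/3 - 2*log(4*z^2 + 9) - 2*exp(-z)


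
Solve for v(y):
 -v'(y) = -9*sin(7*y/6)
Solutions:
 v(y) = C1 - 54*cos(7*y/6)/7


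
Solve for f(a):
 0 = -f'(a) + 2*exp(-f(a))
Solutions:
 f(a) = log(C1 + 2*a)


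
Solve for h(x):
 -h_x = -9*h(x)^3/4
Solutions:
 h(x) = -sqrt(2)*sqrt(-1/(C1 + 9*x))
 h(x) = sqrt(2)*sqrt(-1/(C1 + 9*x))


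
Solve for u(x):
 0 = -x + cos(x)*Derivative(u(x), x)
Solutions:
 u(x) = C1 + Integral(x/cos(x), x)


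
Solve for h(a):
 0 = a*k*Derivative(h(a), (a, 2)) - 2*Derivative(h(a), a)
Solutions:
 h(a) = C1 + a^(((re(k) + 2)*re(k) + im(k)^2)/(re(k)^2 + im(k)^2))*(C2*sin(2*log(a)*Abs(im(k))/(re(k)^2 + im(k)^2)) + C3*cos(2*log(a)*im(k)/(re(k)^2 + im(k)^2)))


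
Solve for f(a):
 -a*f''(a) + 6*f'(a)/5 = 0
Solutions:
 f(a) = C1 + C2*a^(11/5)


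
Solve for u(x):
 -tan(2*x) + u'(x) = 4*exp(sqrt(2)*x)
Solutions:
 u(x) = C1 + 2*sqrt(2)*exp(sqrt(2)*x) - log(cos(2*x))/2


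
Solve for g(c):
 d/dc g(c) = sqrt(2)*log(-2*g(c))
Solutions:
 -sqrt(2)*Integral(1/(log(-_y) + log(2)), (_y, g(c)))/2 = C1 - c


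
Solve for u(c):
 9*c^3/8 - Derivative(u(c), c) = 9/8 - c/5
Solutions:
 u(c) = C1 + 9*c^4/32 + c^2/10 - 9*c/8


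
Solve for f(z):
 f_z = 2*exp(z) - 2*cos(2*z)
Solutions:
 f(z) = C1 + 2*exp(z) - sin(2*z)


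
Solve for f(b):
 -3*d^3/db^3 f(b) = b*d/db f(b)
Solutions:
 f(b) = C1 + Integral(C2*airyai(-3^(2/3)*b/3) + C3*airybi(-3^(2/3)*b/3), b)


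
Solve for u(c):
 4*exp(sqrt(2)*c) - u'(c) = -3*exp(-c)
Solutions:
 u(c) = C1 + 2*sqrt(2)*exp(sqrt(2)*c) - 3*exp(-c)


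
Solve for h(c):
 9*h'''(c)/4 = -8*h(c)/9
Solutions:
 h(c) = C3*exp(-2*6^(2/3)*c/9) + (C1*sin(2^(2/3)*3^(1/6)*c/3) + C2*cos(2^(2/3)*3^(1/6)*c/3))*exp(6^(2/3)*c/9)


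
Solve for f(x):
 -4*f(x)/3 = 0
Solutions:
 f(x) = 0


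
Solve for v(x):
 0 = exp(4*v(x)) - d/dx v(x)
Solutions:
 v(x) = log(-(-1/(C1 + 4*x))^(1/4))
 v(x) = log(-1/(C1 + 4*x))/4
 v(x) = log(-I*(-1/(C1 + 4*x))^(1/4))
 v(x) = log(I*(-1/(C1 + 4*x))^(1/4))


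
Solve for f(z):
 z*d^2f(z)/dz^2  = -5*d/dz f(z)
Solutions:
 f(z) = C1 + C2/z^4


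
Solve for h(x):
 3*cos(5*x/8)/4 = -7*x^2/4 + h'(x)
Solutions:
 h(x) = C1 + 7*x^3/12 + 6*sin(5*x/8)/5


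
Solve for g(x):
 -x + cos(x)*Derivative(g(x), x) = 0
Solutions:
 g(x) = C1 + Integral(x/cos(x), x)


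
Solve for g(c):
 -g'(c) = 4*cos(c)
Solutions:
 g(c) = C1 - 4*sin(c)


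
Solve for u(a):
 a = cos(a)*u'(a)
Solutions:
 u(a) = C1 + Integral(a/cos(a), a)


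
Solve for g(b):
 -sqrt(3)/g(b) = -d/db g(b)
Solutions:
 g(b) = -sqrt(C1 + 2*sqrt(3)*b)
 g(b) = sqrt(C1 + 2*sqrt(3)*b)


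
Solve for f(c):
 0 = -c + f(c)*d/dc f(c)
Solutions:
 f(c) = -sqrt(C1 + c^2)
 f(c) = sqrt(C1 + c^2)


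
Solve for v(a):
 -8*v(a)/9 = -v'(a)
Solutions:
 v(a) = C1*exp(8*a/9)


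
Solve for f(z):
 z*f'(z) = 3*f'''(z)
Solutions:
 f(z) = C1 + Integral(C2*airyai(3^(2/3)*z/3) + C3*airybi(3^(2/3)*z/3), z)


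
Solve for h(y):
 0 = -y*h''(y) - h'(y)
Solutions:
 h(y) = C1 + C2*log(y)


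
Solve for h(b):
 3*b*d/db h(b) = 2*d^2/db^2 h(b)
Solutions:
 h(b) = C1 + C2*erfi(sqrt(3)*b/2)


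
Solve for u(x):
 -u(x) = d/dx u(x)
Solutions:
 u(x) = C1*exp(-x)


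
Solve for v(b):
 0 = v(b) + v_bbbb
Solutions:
 v(b) = (C1*sin(sqrt(2)*b/2) + C2*cos(sqrt(2)*b/2))*exp(-sqrt(2)*b/2) + (C3*sin(sqrt(2)*b/2) + C4*cos(sqrt(2)*b/2))*exp(sqrt(2)*b/2)


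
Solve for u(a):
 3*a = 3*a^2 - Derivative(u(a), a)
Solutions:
 u(a) = C1 + a^3 - 3*a^2/2


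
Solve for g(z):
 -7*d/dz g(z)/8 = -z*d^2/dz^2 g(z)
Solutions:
 g(z) = C1 + C2*z^(15/8)


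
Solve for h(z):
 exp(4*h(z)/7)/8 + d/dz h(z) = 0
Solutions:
 h(z) = 7*log(-(1/(C1 + z))^(1/4)) + 7*log(14)/4
 h(z) = 7*log(1/(C1 + z))/4 + 7*log(14)/4
 h(z) = 7*log(-I*(1/(C1 + z))^(1/4)) + 7*log(14)/4
 h(z) = 7*log(I*(1/(C1 + z))^(1/4)) + 7*log(14)/4


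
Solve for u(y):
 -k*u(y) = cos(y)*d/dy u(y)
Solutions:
 u(y) = C1*exp(k*(log(sin(y) - 1) - log(sin(y) + 1))/2)


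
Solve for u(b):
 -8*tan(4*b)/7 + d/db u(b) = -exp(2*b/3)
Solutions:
 u(b) = C1 - 3*exp(2*b/3)/2 - 2*log(cos(4*b))/7


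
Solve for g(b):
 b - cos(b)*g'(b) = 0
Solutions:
 g(b) = C1 + Integral(b/cos(b), b)


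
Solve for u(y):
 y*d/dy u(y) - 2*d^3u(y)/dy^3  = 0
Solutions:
 u(y) = C1 + Integral(C2*airyai(2^(2/3)*y/2) + C3*airybi(2^(2/3)*y/2), y)


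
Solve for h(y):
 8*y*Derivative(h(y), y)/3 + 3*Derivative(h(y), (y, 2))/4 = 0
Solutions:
 h(y) = C1 + C2*erf(4*y/3)


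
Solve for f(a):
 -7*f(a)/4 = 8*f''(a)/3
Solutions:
 f(a) = C1*sin(sqrt(42)*a/8) + C2*cos(sqrt(42)*a/8)


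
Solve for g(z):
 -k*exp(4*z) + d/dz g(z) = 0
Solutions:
 g(z) = C1 + k*exp(4*z)/4


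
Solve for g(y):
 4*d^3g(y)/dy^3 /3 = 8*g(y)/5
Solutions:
 g(y) = C3*exp(5^(2/3)*6^(1/3)*y/5) + (C1*sin(2^(1/3)*3^(5/6)*5^(2/3)*y/10) + C2*cos(2^(1/3)*3^(5/6)*5^(2/3)*y/10))*exp(-5^(2/3)*6^(1/3)*y/10)


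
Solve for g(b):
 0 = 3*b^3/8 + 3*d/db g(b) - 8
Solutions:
 g(b) = C1 - b^4/32 + 8*b/3


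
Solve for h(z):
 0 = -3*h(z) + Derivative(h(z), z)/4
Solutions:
 h(z) = C1*exp(12*z)


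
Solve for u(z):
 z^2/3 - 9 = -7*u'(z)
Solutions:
 u(z) = C1 - z^3/63 + 9*z/7


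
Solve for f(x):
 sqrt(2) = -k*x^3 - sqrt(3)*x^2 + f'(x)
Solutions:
 f(x) = C1 + k*x^4/4 + sqrt(3)*x^3/3 + sqrt(2)*x


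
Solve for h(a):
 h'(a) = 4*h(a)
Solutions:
 h(a) = C1*exp(4*a)


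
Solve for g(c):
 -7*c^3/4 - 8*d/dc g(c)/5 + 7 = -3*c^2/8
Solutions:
 g(c) = C1 - 35*c^4/128 + 5*c^3/64 + 35*c/8


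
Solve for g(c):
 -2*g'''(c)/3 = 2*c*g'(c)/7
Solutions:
 g(c) = C1 + Integral(C2*airyai(-3^(1/3)*7^(2/3)*c/7) + C3*airybi(-3^(1/3)*7^(2/3)*c/7), c)


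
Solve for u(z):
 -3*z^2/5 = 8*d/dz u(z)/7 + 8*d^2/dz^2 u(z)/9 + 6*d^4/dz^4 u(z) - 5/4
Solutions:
 u(z) = C1 + C2*exp(-14^(1/3)*z*(-7^(1/3)*(243 + sqrt(59833))^(1/3) + 14*2^(1/3)/(243 + sqrt(59833))^(1/3))/126)*sin(14^(1/3)*sqrt(3)*z*(14*2^(1/3)/(243 + sqrt(59833))^(1/3) + 7^(1/3)*(243 + sqrt(59833))^(1/3))/126) + C3*exp(-14^(1/3)*z*(-7^(1/3)*(243 + sqrt(59833))^(1/3) + 14*2^(1/3)/(243 + sqrt(59833))^(1/3))/126)*cos(14^(1/3)*sqrt(3)*z*(14*2^(1/3)/(243 + sqrt(59833))^(1/3) + 7^(1/3)*(243 + sqrt(59833))^(1/3))/126) + C4*exp(14^(1/3)*z*(-7^(1/3)*(243 + sqrt(59833))^(1/3) + 14*2^(1/3)/(243 + sqrt(59833))^(1/3))/63) - 7*z^3/40 + 49*z^2/120 + 1981*z/4320


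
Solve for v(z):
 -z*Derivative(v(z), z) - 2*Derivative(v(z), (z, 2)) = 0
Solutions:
 v(z) = C1 + C2*erf(z/2)


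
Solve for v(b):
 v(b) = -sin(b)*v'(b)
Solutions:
 v(b) = C1*sqrt(cos(b) + 1)/sqrt(cos(b) - 1)


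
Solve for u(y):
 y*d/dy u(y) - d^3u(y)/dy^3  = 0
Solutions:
 u(y) = C1 + Integral(C2*airyai(y) + C3*airybi(y), y)


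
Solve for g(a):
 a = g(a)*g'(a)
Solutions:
 g(a) = -sqrt(C1 + a^2)
 g(a) = sqrt(C1 + a^2)


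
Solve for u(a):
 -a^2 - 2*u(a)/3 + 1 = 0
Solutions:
 u(a) = 3/2 - 3*a^2/2


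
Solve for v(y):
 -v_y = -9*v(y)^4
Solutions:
 v(y) = (-1/(C1 + 27*y))^(1/3)
 v(y) = (-1/(C1 + 9*y))^(1/3)*(-3^(2/3) - 3*3^(1/6)*I)/6
 v(y) = (-1/(C1 + 9*y))^(1/3)*(-3^(2/3) + 3*3^(1/6)*I)/6


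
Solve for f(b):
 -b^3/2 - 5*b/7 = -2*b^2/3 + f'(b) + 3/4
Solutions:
 f(b) = C1 - b^4/8 + 2*b^3/9 - 5*b^2/14 - 3*b/4


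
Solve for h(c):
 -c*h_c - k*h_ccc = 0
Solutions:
 h(c) = C1 + Integral(C2*airyai(c*(-1/k)^(1/3)) + C3*airybi(c*(-1/k)^(1/3)), c)


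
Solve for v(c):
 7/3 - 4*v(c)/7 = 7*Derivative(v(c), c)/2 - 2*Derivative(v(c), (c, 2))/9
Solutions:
 v(c) = C1*exp(3*c*(147 - sqrt(22505))/56) + C2*exp(3*c*(147 + sqrt(22505))/56) + 49/12


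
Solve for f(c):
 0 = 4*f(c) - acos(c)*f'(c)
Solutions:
 f(c) = C1*exp(4*Integral(1/acos(c), c))


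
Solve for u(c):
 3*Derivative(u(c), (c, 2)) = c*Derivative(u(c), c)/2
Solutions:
 u(c) = C1 + C2*erfi(sqrt(3)*c/6)


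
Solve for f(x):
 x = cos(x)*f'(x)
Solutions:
 f(x) = C1 + Integral(x/cos(x), x)


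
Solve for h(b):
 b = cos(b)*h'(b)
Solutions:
 h(b) = C1 + Integral(b/cos(b), b)


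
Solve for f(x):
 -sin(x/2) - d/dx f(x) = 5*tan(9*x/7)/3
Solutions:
 f(x) = C1 + 35*log(cos(9*x/7))/27 + 2*cos(x/2)


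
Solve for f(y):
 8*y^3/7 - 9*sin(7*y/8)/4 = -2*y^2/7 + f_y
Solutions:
 f(y) = C1 + 2*y^4/7 + 2*y^3/21 + 18*cos(7*y/8)/7


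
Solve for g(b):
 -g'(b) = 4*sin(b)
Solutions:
 g(b) = C1 + 4*cos(b)


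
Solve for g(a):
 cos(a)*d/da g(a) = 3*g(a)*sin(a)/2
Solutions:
 g(a) = C1/cos(a)^(3/2)


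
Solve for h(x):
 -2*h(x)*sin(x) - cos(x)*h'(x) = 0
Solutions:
 h(x) = C1*cos(x)^2


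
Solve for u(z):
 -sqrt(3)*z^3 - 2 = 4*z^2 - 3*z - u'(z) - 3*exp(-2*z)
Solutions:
 u(z) = C1 + sqrt(3)*z^4/4 + 4*z^3/3 - 3*z^2/2 + 2*z + 3*exp(-2*z)/2


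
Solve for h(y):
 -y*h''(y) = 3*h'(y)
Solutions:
 h(y) = C1 + C2/y^2


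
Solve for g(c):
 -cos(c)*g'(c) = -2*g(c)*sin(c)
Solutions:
 g(c) = C1/cos(c)^2


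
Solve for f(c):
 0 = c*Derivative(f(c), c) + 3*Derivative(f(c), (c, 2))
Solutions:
 f(c) = C1 + C2*erf(sqrt(6)*c/6)


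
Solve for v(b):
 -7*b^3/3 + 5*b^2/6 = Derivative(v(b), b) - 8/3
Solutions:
 v(b) = C1 - 7*b^4/12 + 5*b^3/18 + 8*b/3


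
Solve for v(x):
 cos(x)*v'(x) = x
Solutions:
 v(x) = C1 + Integral(x/cos(x), x)


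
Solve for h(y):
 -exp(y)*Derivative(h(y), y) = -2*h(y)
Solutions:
 h(y) = C1*exp(-2*exp(-y))


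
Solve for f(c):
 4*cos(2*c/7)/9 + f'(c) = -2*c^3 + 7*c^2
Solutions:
 f(c) = C1 - c^4/2 + 7*c^3/3 - 14*sin(2*c/7)/9


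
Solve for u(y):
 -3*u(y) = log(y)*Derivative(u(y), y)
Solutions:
 u(y) = C1*exp(-3*li(y))


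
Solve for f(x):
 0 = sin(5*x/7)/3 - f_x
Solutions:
 f(x) = C1 - 7*cos(5*x/7)/15


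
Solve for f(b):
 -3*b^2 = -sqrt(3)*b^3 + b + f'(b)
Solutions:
 f(b) = C1 + sqrt(3)*b^4/4 - b^3 - b^2/2


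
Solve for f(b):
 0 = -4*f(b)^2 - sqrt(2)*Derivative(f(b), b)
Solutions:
 f(b) = 1/(C1 + 2*sqrt(2)*b)


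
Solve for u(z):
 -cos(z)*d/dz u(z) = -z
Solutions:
 u(z) = C1 + Integral(z/cos(z), z)


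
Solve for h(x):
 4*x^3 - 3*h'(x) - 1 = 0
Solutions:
 h(x) = C1 + x^4/3 - x/3


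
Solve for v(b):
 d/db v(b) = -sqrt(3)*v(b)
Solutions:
 v(b) = C1*exp(-sqrt(3)*b)


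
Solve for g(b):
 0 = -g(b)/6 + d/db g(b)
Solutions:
 g(b) = C1*exp(b/6)


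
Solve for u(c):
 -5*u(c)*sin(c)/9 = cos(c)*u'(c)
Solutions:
 u(c) = C1*cos(c)^(5/9)


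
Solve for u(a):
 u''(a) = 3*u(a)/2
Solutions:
 u(a) = C1*exp(-sqrt(6)*a/2) + C2*exp(sqrt(6)*a/2)


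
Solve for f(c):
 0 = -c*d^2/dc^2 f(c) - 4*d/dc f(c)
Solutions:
 f(c) = C1 + C2/c^3


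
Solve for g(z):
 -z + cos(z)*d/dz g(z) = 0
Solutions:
 g(z) = C1 + Integral(z/cos(z), z)


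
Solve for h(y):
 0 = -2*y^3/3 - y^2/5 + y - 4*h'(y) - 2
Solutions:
 h(y) = C1 - y^4/24 - y^3/60 + y^2/8 - y/2


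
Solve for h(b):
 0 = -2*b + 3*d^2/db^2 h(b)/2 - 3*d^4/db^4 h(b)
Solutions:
 h(b) = C1 + C2*b + C3*exp(-sqrt(2)*b/2) + C4*exp(sqrt(2)*b/2) + 2*b^3/9


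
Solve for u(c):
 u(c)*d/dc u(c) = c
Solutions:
 u(c) = -sqrt(C1 + c^2)
 u(c) = sqrt(C1 + c^2)


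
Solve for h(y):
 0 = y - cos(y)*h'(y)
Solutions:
 h(y) = C1 + Integral(y/cos(y), y)


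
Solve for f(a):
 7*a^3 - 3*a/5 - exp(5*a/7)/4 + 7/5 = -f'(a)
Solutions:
 f(a) = C1 - 7*a^4/4 + 3*a^2/10 - 7*a/5 + 7*exp(5*a/7)/20


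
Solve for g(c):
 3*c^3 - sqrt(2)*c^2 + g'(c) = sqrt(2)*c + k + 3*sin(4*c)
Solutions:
 g(c) = C1 - 3*c^4/4 + sqrt(2)*c^3/3 + sqrt(2)*c^2/2 + c*k - 3*cos(4*c)/4


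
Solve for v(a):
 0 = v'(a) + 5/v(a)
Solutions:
 v(a) = -sqrt(C1 - 10*a)
 v(a) = sqrt(C1 - 10*a)


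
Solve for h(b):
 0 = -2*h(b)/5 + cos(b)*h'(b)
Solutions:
 h(b) = C1*(sin(b) + 1)^(1/5)/(sin(b) - 1)^(1/5)


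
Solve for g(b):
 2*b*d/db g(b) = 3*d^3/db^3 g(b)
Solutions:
 g(b) = C1 + Integral(C2*airyai(2^(1/3)*3^(2/3)*b/3) + C3*airybi(2^(1/3)*3^(2/3)*b/3), b)


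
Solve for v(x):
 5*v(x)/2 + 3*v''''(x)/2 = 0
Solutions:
 v(x) = (C1*sin(sqrt(2)*3^(3/4)*5^(1/4)*x/6) + C2*cos(sqrt(2)*3^(3/4)*5^(1/4)*x/6))*exp(-sqrt(2)*3^(3/4)*5^(1/4)*x/6) + (C3*sin(sqrt(2)*3^(3/4)*5^(1/4)*x/6) + C4*cos(sqrt(2)*3^(3/4)*5^(1/4)*x/6))*exp(sqrt(2)*3^(3/4)*5^(1/4)*x/6)


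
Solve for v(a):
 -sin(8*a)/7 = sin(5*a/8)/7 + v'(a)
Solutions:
 v(a) = C1 + 8*cos(5*a/8)/35 + cos(8*a)/56


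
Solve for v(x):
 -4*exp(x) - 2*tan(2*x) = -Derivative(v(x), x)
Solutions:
 v(x) = C1 + 4*exp(x) - log(cos(2*x))


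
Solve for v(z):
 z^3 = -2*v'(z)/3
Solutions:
 v(z) = C1 - 3*z^4/8


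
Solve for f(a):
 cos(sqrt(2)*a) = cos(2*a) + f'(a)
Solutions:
 f(a) = C1 - sin(2*a)/2 + sqrt(2)*sin(sqrt(2)*a)/2


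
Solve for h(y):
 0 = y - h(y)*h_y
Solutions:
 h(y) = -sqrt(C1 + y^2)
 h(y) = sqrt(C1 + y^2)


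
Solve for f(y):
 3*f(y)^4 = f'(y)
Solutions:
 f(y) = (-1/(C1 + 9*y))^(1/3)
 f(y) = (-1/(C1 + 3*y))^(1/3)*(-3^(2/3) - 3*3^(1/6)*I)/6
 f(y) = (-1/(C1 + 3*y))^(1/3)*(-3^(2/3) + 3*3^(1/6)*I)/6


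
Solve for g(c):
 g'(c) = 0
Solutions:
 g(c) = C1


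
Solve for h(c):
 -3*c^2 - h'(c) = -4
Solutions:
 h(c) = C1 - c^3 + 4*c


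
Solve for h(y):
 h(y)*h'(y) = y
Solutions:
 h(y) = -sqrt(C1 + y^2)
 h(y) = sqrt(C1 + y^2)


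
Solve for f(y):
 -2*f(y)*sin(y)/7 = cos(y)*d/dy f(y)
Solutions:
 f(y) = C1*cos(y)^(2/7)


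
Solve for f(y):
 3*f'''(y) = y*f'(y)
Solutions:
 f(y) = C1 + Integral(C2*airyai(3^(2/3)*y/3) + C3*airybi(3^(2/3)*y/3), y)


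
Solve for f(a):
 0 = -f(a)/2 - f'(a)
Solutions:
 f(a) = C1*exp(-a/2)


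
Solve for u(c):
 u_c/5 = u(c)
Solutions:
 u(c) = C1*exp(5*c)


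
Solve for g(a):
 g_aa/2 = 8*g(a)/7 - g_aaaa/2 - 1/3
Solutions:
 g(a) = C1*exp(-sqrt(14)*a*sqrt(-7 + sqrt(497))/14) + C2*exp(sqrt(14)*a*sqrt(-7 + sqrt(497))/14) + C3*sin(sqrt(14)*a*sqrt(7 + sqrt(497))/14) + C4*cos(sqrt(14)*a*sqrt(7 + sqrt(497))/14) + 7/24


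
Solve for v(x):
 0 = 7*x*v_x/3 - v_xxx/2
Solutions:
 v(x) = C1 + Integral(C2*airyai(14^(1/3)*3^(2/3)*x/3) + C3*airybi(14^(1/3)*3^(2/3)*x/3), x)


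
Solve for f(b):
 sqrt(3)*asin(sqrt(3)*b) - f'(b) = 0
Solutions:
 f(b) = C1 + sqrt(3)*(b*asin(sqrt(3)*b) + sqrt(3)*sqrt(1 - 3*b^2)/3)


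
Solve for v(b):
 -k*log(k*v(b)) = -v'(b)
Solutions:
 li(k*v(b))/k = C1 + b*k


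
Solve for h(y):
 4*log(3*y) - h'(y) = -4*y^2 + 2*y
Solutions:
 h(y) = C1 + 4*y^3/3 - y^2 + 4*y*log(y) - 4*y + y*log(81)


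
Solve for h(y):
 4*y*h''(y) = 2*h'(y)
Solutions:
 h(y) = C1 + C2*y^(3/2)


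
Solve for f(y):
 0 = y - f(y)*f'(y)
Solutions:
 f(y) = -sqrt(C1 + y^2)
 f(y) = sqrt(C1 + y^2)


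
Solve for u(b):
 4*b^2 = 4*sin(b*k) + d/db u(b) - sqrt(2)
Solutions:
 u(b) = C1 + 4*b^3/3 + sqrt(2)*b + 4*cos(b*k)/k


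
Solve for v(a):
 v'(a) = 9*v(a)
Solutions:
 v(a) = C1*exp(9*a)


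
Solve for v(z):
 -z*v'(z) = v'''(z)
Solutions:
 v(z) = C1 + Integral(C2*airyai(-z) + C3*airybi(-z), z)


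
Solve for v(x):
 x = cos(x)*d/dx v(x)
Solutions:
 v(x) = C1 + Integral(x/cos(x), x)


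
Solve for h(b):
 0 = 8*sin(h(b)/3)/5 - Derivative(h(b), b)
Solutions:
 -8*b/5 + 3*log(cos(h(b)/3) - 1)/2 - 3*log(cos(h(b)/3) + 1)/2 = C1


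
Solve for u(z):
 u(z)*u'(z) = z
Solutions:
 u(z) = -sqrt(C1 + z^2)
 u(z) = sqrt(C1 + z^2)


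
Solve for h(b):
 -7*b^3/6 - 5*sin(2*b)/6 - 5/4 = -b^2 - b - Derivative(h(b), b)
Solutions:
 h(b) = C1 + 7*b^4/24 - b^3/3 - b^2/2 + 5*b/4 - 5*cos(2*b)/12


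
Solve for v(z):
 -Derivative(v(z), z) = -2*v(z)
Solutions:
 v(z) = C1*exp(2*z)


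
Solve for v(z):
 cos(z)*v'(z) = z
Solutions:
 v(z) = C1 + Integral(z/cos(z), z)


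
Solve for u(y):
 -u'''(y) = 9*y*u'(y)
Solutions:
 u(y) = C1 + Integral(C2*airyai(-3^(2/3)*y) + C3*airybi(-3^(2/3)*y), y)


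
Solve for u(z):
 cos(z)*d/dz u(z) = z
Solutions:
 u(z) = C1 + Integral(z/cos(z), z)


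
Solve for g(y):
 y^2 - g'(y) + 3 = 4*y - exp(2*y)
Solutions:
 g(y) = C1 + y^3/3 - 2*y^2 + 3*y + exp(2*y)/2


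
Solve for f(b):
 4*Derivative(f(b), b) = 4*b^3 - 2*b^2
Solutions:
 f(b) = C1 + b^4/4 - b^3/6


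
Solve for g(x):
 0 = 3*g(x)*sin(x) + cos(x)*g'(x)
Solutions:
 g(x) = C1*cos(x)^3


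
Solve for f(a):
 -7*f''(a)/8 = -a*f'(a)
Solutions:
 f(a) = C1 + C2*erfi(2*sqrt(7)*a/7)


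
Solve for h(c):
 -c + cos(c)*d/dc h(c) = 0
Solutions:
 h(c) = C1 + Integral(c/cos(c), c)


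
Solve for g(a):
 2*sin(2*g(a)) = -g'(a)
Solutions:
 g(a) = pi - acos((-C1 - exp(8*a))/(C1 - exp(8*a)))/2
 g(a) = acos((-C1 - exp(8*a))/(C1 - exp(8*a)))/2


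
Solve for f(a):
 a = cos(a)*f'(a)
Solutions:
 f(a) = C1 + Integral(a/cos(a), a)


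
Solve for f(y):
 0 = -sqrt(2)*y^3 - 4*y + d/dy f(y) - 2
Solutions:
 f(y) = C1 + sqrt(2)*y^4/4 + 2*y^2 + 2*y


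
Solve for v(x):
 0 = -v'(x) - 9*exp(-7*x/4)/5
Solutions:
 v(x) = C1 + 36*exp(-7*x/4)/35


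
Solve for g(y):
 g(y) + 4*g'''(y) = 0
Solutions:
 g(y) = C3*exp(-2^(1/3)*y/2) + (C1*sin(2^(1/3)*sqrt(3)*y/4) + C2*cos(2^(1/3)*sqrt(3)*y/4))*exp(2^(1/3)*y/4)


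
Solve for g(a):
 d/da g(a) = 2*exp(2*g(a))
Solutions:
 g(a) = log(-sqrt(-1/(C1 + 2*a))) - log(2)/2
 g(a) = log(-1/(C1 + 2*a))/2 - log(2)/2


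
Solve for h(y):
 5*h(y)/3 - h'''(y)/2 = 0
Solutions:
 h(y) = C3*exp(10^(1/3)*3^(2/3)*y/3) + (C1*sin(10^(1/3)*3^(1/6)*y/2) + C2*cos(10^(1/3)*3^(1/6)*y/2))*exp(-10^(1/3)*3^(2/3)*y/6)


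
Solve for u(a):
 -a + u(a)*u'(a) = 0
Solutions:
 u(a) = -sqrt(C1 + a^2)
 u(a) = sqrt(C1 + a^2)


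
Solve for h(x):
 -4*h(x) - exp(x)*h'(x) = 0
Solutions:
 h(x) = C1*exp(4*exp(-x))


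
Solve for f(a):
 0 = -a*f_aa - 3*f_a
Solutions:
 f(a) = C1 + C2/a^2


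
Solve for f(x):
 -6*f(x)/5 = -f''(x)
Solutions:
 f(x) = C1*exp(-sqrt(30)*x/5) + C2*exp(sqrt(30)*x/5)


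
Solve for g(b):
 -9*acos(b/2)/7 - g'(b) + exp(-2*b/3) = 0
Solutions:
 g(b) = C1 - 9*b*acos(b/2)/7 + 9*sqrt(4 - b^2)/7 - 3*exp(-2*b/3)/2


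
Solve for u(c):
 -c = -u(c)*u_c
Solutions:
 u(c) = -sqrt(C1 + c^2)
 u(c) = sqrt(C1 + c^2)


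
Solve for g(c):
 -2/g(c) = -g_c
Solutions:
 g(c) = -sqrt(C1 + 4*c)
 g(c) = sqrt(C1 + 4*c)


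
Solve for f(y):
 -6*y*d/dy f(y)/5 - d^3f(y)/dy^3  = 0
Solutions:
 f(y) = C1 + Integral(C2*airyai(-5^(2/3)*6^(1/3)*y/5) + C3*airybi(-5^(2/3)*6^(1/3)*y/5), y)


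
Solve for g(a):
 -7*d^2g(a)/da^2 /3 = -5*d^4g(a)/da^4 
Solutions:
 g(a) = C1 + C2*a + C3*exp(-sqrt(105)*a/15) + C4*exp(sqrt(105)*a/15)


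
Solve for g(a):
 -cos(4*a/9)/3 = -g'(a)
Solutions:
 g(a) = C1 + 3*sin(4*a/9)/4


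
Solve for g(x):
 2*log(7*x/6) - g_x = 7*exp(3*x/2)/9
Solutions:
 g(x) = C1 + 2*x*log(x) + 2*x*(-log(6) - 1 + log(7)) - 14*exp(3*x/2)/27


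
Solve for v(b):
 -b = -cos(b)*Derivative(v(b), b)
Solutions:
 v(b) = C1 + Integral(b/cos(b), b)


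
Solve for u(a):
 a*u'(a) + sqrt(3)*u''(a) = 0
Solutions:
 u(a) = C1 + C2*erf(sqrt(2)*3^(3/4)*a/6)


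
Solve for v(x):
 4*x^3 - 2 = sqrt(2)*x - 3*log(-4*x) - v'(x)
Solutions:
 v(x) = C1 - x^4 + sqrt(2)*x^2/2 - 3*x*log(-x) + x*(5 - 6*log(2))


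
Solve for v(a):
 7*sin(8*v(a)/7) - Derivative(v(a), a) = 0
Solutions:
 -7*a + 7*log(cos(8*v(a)/7) - 1)/16 - 7*log(cos(8*v(a)/7) + 1)/16 = C1


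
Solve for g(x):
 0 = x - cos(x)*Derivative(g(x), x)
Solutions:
 g(x) = C1 + Integral(x/cos(x), x)


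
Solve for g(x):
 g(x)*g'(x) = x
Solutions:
 g(x) = -sqrt(C1 + x^2)
 g(x) = sqrt(C1 + x^2)


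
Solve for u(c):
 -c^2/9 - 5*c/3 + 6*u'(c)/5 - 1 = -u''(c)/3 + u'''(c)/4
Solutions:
 u(c) = C1 + C2*exp(2*c*(5 - sqrt(295))/15) + C3*exp(2*c*(5 + sqrt(295))/15) + 5*c^3/162 + 325*c^2/486 + 8755*c/17496


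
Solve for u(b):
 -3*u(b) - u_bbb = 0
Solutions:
 u(b) = C3*exp(-3^(1/3)*b) + (C1*sin(3^(5/6)*b/2) + C2*cos(3^(5/6)*b/2))*exp(3^(1/3)*b/2)


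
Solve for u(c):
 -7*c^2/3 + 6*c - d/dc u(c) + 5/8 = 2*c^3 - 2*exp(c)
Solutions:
 u(c) = C1 - c^4/2 - 7*c^3/9 + 3*c^2 + 5*c/8 + 2*exp(c)


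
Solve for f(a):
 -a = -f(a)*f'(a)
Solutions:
 f(a) = -sqrt(C1 + a^2)
 f(a) = sqrt(C1 + a^2)


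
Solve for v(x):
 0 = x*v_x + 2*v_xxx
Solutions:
 v(x) = C1 + Integral(C2*airyai(-2^(2/3)*x/2) + C3*airybi(-2^(2/3)*x/2), x)


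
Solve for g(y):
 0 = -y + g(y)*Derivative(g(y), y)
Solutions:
 g(y) = -sqrt(C1 + y^2)
 g(y) = sqrt(C1 + y^2)


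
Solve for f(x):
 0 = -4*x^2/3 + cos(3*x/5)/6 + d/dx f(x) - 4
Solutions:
 f(x) = C1 + 4*x^3/9 + 4*x - 5*sin(3*x/5)/18


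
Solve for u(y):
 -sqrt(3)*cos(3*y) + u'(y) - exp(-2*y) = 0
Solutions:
 u(y) = C1 + sqrt(3)*sin(3*y)/3 - exp(-2*y)/2


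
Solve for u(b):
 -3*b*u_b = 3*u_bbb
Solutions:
 u(b) = C1 + Integral(C2*airyai(-b) + C3*airybi(-b), b)


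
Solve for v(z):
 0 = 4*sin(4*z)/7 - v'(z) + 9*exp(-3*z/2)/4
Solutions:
 v(z) = C1 - cos(4*z)/7 - 3*exp(-3*z/2)/2


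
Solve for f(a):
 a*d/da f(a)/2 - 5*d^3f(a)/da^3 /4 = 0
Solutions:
 f(a) = C1 + Integral(C2*airyai(2^(1/3)*5^(2/3)*a/5) + C3*airybi(2^(1/3)*5^(2/3)*a/5), a)


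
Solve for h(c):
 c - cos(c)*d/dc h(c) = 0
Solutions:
 h(c) = C1 + Integral(c/cos(c), c)


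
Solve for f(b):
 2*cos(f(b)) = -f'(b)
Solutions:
 f(b) = pi - asin((C1 + exp(4*b))/(C1 - exp(4*b)))
 f(b) = asin((C1 + exp(4*b))/(C1 - exp(4*b)))


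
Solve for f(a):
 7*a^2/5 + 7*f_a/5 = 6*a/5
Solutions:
 f(a) = C1 - a^3/3 + 3*a^2/7


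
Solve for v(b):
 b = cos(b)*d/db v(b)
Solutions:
 v(b) = C1 + Integral(b/cos(b), b)


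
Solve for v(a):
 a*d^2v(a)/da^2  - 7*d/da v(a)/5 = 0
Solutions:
 v(a) = C1 + C2*a^(12/5)


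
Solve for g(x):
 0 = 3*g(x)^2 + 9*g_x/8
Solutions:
 g(x) = 3/(C1 + 8*x)


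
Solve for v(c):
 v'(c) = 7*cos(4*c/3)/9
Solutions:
 v(c) = C1 + 7*sin(4*c/3)/12


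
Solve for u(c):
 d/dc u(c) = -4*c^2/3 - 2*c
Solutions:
 u(c) = C1 - 4*c^3/9 - c^2


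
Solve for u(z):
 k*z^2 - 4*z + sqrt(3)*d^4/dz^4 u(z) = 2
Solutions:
 u(z) = C1 + C2*z + C3*z^2 + C4*z^3 - sqrt(3)*k*z^6/1080 + sqrt(3)*z^5/90 + sqrt(3)*z^4/36


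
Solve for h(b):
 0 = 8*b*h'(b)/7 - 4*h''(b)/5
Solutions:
 h(b) = C1 + C2*erfi(sqrt(35)*b/7)


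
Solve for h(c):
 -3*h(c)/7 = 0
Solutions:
 h(c) = 0


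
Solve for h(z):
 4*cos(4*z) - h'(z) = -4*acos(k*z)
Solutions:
 h(z) = C1 + 4*Piecewise((z*acos(k*z) - sqrt(-k^2*z^2 + 1)/k, Ne(k, 0)), (pi*z/2, True)) + sin(4*z)


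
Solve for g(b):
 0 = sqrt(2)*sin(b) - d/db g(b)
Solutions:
 g(b) = C1 - sqrt(2)*cos(b)


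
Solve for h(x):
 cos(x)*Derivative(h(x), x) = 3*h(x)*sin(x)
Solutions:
 h(x) = C1/cos(x)^3


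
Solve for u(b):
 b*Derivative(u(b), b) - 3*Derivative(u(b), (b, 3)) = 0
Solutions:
 u(b) = C1 + Integral(C2*airyai(3^(2/3)*b/3) + C3*airybi(3^(2/3)*b/3), b)


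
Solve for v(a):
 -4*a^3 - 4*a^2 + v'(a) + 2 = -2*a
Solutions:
 v(a) = C1 + a^4 + 4*a^3/3 - a^2 - 2*a


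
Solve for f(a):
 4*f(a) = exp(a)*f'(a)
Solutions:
 f(a) = C1*exp(-4*exp(-a))
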